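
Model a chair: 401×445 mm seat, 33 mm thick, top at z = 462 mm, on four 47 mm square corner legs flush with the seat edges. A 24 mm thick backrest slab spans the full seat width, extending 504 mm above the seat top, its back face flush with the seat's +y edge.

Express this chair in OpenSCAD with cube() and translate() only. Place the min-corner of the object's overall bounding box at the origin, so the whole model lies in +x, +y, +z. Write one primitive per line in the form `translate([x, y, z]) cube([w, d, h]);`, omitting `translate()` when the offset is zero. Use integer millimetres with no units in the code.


translate([0, 0, 429]) cube([401, 445, 33]);
cube([47, 47, 429]);
translate([354, 0, 0]) cube([47, 47, 429]);
translate([0, 398, 0]) cube([47, 47, 429]);
translate([354, 398, 0]) cube([47, 47, 429]);
translate([0, 421, 462]) cube([401, 24, 504]);


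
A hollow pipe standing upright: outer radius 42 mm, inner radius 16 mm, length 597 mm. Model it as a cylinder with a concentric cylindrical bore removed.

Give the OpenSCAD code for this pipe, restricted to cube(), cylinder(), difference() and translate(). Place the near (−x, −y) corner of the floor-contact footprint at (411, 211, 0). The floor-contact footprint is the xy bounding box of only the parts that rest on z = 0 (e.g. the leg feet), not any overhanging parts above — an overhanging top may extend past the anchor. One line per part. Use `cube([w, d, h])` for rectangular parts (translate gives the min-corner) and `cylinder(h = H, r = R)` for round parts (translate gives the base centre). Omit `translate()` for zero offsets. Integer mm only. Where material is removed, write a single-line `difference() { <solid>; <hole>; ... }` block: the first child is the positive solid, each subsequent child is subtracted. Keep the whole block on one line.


difference() { translate([453, 253, 0]) cylinder(h = 597, r = 42); translate([453, 253, 0]) cylinder(h = 597, r = 16); }


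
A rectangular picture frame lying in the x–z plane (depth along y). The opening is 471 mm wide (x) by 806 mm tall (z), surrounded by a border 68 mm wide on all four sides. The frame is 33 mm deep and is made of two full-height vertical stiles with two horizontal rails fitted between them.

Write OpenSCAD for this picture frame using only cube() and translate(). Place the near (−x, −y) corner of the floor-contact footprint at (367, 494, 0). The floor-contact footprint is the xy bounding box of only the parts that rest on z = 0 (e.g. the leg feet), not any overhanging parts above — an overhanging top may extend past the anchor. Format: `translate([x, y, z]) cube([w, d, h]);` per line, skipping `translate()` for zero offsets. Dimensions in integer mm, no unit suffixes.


translate([367, 494, 0]) cube([68, 33, 942]);
translate([906, 494, 0]) cube([68, 33, 942]);
translate([435, 494, 0]) cube([471, 33, 68]);
translate([435, 494, 874]) cube([471, 33, 68]);


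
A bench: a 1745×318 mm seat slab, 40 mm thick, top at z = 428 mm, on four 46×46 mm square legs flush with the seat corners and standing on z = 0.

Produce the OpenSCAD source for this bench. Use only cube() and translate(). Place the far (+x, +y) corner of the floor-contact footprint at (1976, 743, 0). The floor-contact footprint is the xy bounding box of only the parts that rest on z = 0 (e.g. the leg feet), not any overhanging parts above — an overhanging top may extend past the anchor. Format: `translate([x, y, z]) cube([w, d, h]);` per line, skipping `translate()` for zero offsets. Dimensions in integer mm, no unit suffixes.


translate([231, 425, 388]) cube([1745, 318, 40]);
translate([231, 425, 0]) cube([46, 46, 388]);
translate([231, 697, 0]) cube([46, 46, 388]);
translate([1930, 425, 0]) cube([46, 46, 388]);
translate([1930, 697, 0]) cube([46, 46, 388]);


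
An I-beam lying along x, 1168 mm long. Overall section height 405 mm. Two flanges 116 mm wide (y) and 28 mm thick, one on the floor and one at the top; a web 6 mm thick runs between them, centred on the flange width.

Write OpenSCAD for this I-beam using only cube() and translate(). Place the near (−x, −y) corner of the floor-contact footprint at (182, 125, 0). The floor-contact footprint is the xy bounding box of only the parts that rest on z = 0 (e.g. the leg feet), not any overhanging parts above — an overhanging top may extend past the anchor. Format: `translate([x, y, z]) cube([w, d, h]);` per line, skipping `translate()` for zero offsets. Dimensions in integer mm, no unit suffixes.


translate([182, 125, 0]) cube([1168, 116, 28]);
translate([182, 180, 28]) cube([1168, 6, 349]);
translate([182, 125, 377]) cube([1168, 116, 28]);


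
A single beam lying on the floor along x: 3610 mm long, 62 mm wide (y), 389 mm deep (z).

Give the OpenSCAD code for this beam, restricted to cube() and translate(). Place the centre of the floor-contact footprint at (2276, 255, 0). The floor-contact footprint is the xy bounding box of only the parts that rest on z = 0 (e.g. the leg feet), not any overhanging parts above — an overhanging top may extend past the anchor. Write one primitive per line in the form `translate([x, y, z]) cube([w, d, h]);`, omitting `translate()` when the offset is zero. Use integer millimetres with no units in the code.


translate([471, 224, 0]) cube([3610, 62, 389]);


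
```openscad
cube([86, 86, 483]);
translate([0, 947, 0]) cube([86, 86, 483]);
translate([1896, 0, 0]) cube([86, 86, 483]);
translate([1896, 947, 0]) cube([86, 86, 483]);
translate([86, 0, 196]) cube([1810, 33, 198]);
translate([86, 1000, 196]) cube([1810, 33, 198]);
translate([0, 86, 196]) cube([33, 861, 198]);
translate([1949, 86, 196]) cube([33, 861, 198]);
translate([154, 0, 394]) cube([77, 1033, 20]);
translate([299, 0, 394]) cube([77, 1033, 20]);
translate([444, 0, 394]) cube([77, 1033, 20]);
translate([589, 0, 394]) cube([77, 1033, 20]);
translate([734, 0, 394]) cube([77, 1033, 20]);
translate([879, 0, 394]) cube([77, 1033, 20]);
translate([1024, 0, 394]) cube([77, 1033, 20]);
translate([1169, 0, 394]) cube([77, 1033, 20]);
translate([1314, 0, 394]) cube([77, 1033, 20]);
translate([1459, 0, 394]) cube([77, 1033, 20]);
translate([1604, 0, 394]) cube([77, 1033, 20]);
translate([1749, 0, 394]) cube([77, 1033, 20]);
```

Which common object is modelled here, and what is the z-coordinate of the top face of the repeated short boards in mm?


A bed frame. The slat-top height is 414 mm.

Four posts, four rails, and a row of slats — a bed frame. Slats sit on the rails at z = 196 + 198 = 394; with slat thickness 20, the top is 414 mm.


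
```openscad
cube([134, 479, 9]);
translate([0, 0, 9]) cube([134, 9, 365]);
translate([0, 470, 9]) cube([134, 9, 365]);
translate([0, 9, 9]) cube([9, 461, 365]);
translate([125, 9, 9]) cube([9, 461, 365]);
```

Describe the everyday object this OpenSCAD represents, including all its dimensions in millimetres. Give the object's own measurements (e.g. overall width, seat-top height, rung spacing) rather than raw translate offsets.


An open-topped rectangular box: outside dimensions 134×479×374 mm, with a uniform wall and base thickness of 9 mm. The base is a full 134×479 slab on the floor; four walls sit on top of the base. The front and back walls (the −y and +y sides) span the full width; the two side walls fit between them.


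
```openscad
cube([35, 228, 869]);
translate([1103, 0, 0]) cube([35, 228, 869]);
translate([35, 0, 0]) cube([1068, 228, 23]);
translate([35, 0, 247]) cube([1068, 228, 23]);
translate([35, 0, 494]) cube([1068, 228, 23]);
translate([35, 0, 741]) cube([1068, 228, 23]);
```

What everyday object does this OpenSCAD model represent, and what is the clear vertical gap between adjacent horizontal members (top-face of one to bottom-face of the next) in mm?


A bookshelf. The clear shelf gap is 224 mm.

Two tall side panels with 4 horizontal boards between them — a bookshelf. The first two shelf undersides are at z = 0 and z = 247; with shelf thickness 23, the clear gap is 247 − 0 − 23 = 224 mm.


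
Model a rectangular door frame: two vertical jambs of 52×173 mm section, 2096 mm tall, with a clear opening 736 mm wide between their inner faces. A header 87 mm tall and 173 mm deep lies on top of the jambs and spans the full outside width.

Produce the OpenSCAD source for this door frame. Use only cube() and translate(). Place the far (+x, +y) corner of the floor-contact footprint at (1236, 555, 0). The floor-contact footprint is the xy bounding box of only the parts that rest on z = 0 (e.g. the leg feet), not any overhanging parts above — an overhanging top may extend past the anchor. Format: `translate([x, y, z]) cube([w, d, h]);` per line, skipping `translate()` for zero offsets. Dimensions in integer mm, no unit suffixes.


translate([396, 382, 0]) cube([52, 173, 2096]);
translate([1184, 382, 0]) cube([52, 173, 2096]);
translate([396, 382, 2096]) cube([840, 173, 87]);


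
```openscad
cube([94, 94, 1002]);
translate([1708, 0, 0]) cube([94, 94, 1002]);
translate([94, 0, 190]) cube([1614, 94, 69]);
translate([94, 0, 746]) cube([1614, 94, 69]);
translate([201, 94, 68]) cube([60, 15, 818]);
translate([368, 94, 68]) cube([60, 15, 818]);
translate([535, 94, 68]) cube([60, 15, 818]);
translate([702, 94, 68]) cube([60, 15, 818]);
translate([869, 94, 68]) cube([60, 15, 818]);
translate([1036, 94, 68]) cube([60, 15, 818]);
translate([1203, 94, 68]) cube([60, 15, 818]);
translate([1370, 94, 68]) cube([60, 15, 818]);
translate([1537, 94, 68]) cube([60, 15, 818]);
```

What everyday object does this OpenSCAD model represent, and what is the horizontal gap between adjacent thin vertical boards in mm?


A fence section. The picket gap is 107 mm.

Two posts, two rails, 9 pickets — a fence section. Span 1614 mm holds 9 pickets of 60 mm with 10 equal gaps: ⌊(1614 − 9·60) / 10⌋ = 107 mm.


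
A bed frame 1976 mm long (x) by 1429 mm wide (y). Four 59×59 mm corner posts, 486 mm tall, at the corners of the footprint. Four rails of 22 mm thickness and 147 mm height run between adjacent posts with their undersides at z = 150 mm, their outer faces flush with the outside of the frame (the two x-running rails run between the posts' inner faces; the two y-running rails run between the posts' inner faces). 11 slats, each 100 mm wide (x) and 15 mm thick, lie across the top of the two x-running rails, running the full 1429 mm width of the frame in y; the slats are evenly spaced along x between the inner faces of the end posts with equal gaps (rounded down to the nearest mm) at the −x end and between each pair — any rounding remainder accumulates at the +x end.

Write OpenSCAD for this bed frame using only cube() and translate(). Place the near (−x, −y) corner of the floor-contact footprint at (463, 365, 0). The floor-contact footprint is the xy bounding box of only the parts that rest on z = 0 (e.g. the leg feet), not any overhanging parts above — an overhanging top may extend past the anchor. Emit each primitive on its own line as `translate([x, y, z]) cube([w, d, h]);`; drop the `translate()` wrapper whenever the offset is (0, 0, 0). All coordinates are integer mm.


translate([463, 365, 0]) cube([59, 59, 486]);
translate([463, 1735, 0]) cube([59, 59, 486]);
translate([2380, 365, 0]) cube([59, 59, 486]);
translate([2380, 1735, 0]) cube([59, 59, 486]);
translate([522, 365, 150]) cube([1858, 22, 147]);
translate([522, 1772, 150]) cube([1858, 22, 147]);
translate([463, 424, 150]) cube([22, 1311, 147]);
translate([2417, 424, 150]) cube([22, 1311, 147]);
translate([585, 365, 297]) cube([100, 1429, 15]);
translate([748, 365, 297]) cube([100, 1429, 15]);
translate([911, 365, 297]) cube([100, 1429, 15]);
translate([1074, 365, 297]) cube([100, 1429, 15]);
translate([1237, 365, 297]) cube([100, 1429, 15]);
translate([1400, 365, 297]) cube([100, 1429, 15]);
translate([1563, 365, 297]) cube([100, 1429, 15]);
translate([1726, 365, 297]) cube([100, 1429, 15]);
translate([1889, 365, 297]) cube([100, 1429, 15]);
translate([2052, 365, 297]) cube([100, 1429, 15]);
translate([2215, 365, 297]) cube([100, 1429, 15]);


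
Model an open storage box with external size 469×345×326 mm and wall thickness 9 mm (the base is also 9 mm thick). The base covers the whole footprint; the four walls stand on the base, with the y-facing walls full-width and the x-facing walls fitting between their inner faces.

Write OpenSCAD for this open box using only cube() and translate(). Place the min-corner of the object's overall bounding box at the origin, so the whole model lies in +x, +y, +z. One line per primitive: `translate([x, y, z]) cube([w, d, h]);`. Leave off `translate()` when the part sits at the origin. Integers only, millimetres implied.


cube([469, 345, 9]);
translate([0, 0, 9]) cube([469, 9, 317]);
translate([0, 336, 9]) cube([469, 9, 317]);
translate([0, 9, 9]) cube([9, 327, 317]);
translate([460, 9, 9]) cube([9, 327, 317]);


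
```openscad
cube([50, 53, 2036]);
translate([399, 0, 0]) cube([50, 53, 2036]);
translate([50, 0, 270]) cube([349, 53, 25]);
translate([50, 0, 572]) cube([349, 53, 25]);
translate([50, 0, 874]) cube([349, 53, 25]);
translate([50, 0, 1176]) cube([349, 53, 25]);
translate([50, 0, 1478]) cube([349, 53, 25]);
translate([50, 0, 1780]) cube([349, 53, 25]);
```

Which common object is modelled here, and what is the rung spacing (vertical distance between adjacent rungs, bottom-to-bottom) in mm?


A ladder. The rung spacing is 302 mm.

Two tall 50×53 posts with 6 short bars between them — a ladder. Adjacent rungs sit at z = 270 and z = 572, so the spacing is 572 − 270 = 302 mm.


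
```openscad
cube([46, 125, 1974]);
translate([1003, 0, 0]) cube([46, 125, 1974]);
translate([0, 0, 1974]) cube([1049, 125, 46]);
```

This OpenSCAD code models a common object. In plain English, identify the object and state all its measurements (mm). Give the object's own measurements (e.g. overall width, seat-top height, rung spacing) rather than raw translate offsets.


A door frame. The clear opening is 957 mm wide and 1974 mm high. Two 46 mm wide jambs, 125 mm deep, stand either side of the opening from the floor to the top of the opening. A 46 mm thick head sits across the top of both jambs, spanning the full outside width of the frame.


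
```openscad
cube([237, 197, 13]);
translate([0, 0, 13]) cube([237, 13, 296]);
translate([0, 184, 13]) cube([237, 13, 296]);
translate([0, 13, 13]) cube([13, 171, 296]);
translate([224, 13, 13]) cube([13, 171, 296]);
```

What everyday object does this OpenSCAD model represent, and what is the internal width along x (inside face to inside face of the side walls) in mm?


An open box. The internal width is 211 mm.

A 237×197 base slab with four walls standing on it — an open box. The base is 237 mm wide and the walls are 13 mm thick, so the internal width is 237 − 2 × 13 = 211 mm.


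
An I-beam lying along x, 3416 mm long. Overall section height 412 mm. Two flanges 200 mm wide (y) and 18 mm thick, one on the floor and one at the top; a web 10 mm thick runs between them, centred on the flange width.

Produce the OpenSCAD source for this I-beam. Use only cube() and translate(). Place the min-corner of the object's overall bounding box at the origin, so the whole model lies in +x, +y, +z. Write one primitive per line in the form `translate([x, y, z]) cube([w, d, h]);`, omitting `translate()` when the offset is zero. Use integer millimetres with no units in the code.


cube([3416, 200, 18]);
translate([0, 95, 18]) cube([3416, 10, 376]);
translate([0, 0, 394]) cube([3416, 200, 18]);


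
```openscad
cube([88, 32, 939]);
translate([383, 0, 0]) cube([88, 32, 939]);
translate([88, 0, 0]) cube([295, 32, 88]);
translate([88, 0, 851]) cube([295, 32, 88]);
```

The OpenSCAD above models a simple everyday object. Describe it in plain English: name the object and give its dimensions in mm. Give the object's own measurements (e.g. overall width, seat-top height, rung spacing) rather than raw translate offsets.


A rectangular picture frame lying in the x–z plane (depth along y). The opening is 295 mm wide (x) by 763 mm tall (z), surrounded by a border 88 mm wide on all four sides. The frame is 32 mm deep and is made of two full-height vertical stiles with two horizontal rails fitted between them.


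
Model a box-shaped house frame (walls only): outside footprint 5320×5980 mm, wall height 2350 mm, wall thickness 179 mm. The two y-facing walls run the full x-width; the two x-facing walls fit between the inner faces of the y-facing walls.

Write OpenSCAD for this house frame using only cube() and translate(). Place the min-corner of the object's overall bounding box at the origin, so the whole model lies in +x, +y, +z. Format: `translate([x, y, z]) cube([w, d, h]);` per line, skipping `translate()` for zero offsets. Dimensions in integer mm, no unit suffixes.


cube([5320, 179, 2350]);
translate([0, 5801, 0]) cube([5320, 179, 2350]);
translate([0, 179, 0]) cube([179, 5622, 2350]);
translate([5141, 179, 0]) cube([179, 5622, 2350]);


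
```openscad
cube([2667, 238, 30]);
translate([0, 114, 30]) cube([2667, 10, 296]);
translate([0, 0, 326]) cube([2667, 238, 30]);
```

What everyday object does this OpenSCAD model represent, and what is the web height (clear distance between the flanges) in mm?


An I-beam. The web height is 296 mm.

Two wide flanges with a thin centred web — an I-beam. Overall 356 mm minus two 30 mm flanges gives a web of 356 − 2·30 = 296 mm.


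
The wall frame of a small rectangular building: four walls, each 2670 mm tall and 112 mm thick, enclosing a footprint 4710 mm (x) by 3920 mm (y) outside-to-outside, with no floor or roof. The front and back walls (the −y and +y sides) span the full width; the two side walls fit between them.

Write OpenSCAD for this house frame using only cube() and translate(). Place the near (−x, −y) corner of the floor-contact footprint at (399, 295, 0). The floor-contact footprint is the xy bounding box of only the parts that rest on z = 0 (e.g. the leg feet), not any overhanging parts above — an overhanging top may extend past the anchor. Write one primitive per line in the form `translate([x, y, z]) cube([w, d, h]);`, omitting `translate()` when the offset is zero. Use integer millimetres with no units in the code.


translate([399, 295, 0]) cube([4710, 112, 2670]);
translate([399, 4103, 0]) cube([4710, 112, 2670]);
translate([399, 407, 0]) cube([112, 3696, 2670]);
translate([4997, 407, 0]) cube([112, 3696, 2670]);


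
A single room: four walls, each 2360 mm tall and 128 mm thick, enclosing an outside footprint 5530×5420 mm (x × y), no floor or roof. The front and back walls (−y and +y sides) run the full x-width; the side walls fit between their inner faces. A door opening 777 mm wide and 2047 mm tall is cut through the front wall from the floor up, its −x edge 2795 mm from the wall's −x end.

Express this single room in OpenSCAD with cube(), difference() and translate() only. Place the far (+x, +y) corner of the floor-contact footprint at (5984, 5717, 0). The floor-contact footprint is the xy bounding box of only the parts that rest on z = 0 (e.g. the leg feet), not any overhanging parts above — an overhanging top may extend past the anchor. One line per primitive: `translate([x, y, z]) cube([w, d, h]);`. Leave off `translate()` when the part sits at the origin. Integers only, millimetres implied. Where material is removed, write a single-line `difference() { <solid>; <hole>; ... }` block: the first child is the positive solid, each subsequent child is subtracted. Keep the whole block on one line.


difference() { translate([454, 297, 0]) cube([5530, 128, 2360]); translate([3249, 297, 0]) cube([777, 128, 2047]); }
translate([454, 5589, 0]) cube([5530, 128, 2360]);
translate([454, 425, 0]) cube([128, 5164, 2360]);
translate([5856, 425, 0]) cube([128, 5164, 2360]);


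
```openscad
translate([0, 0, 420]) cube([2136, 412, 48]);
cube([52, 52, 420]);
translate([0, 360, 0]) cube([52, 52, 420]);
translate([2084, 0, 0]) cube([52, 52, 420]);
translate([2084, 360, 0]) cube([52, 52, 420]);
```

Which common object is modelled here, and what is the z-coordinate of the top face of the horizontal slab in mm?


A bench. The seat-top height is 468 mm.

A long slab on four corner posts — a bench. The slab sits at z = 420 with thickness 48, so the top is 420 + 48 = 468 mm.


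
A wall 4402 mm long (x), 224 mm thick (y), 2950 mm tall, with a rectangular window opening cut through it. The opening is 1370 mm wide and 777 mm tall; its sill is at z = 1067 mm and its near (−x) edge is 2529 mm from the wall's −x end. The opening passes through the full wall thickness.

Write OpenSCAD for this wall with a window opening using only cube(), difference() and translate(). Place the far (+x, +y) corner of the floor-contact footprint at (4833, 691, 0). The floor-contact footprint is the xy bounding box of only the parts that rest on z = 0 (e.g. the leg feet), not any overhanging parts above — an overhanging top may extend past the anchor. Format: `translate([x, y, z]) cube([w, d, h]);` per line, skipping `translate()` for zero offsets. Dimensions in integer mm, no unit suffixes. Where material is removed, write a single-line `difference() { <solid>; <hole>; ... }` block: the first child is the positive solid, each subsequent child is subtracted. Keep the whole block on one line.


difference() { translate([431, 467, 0]) cube([4402, 224, 2950]); translate([2960, 467, 1067]) cube([1370, 224, 777]); }


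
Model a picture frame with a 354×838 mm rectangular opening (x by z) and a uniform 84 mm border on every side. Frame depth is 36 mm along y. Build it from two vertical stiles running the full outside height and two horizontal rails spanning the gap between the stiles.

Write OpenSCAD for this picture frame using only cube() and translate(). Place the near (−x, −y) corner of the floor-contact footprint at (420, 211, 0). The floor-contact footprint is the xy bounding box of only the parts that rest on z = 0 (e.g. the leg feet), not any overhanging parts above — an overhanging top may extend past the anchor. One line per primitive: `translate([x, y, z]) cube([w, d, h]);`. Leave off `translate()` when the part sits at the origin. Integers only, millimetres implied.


translate([420, 211, 0]) cube([84, 36, 1006]);
translate([858, 211, 0]) cube([84, 36, 1006]);
translate([504, 211, 0]) cube([354, 36, 84]);
translate([504, 211, 922]) cube([354, 36, 84]);


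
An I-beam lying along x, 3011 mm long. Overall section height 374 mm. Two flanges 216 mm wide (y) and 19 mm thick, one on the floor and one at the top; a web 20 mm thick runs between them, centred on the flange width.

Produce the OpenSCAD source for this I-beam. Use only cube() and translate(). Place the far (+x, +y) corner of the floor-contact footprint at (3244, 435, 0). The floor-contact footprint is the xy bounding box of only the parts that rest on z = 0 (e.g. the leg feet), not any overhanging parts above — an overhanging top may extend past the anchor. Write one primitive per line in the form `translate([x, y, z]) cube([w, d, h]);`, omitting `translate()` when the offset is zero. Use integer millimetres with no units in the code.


translate([233, 219, 0]) cube([3011, 216, 19]);
translate([233, 317, 19]) cube([3011, 20, 336]);
translate([233, 219, 355]) cube([3011, 216, 19]);


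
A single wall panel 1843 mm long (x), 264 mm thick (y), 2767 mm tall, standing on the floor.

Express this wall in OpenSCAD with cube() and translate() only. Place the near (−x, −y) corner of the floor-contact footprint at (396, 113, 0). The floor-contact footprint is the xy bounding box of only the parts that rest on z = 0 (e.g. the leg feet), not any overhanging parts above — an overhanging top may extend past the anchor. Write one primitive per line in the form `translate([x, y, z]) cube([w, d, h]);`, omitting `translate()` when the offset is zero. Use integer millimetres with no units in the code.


translate([396, 113, 0]) cube([1843, 264, 2767]);


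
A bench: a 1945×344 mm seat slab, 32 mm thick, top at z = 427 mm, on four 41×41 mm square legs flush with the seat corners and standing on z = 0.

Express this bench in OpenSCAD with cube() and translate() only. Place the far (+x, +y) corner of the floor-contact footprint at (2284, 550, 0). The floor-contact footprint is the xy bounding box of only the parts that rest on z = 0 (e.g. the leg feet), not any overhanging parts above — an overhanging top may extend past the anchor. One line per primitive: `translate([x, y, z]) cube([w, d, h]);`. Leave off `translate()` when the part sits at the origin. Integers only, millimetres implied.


translate([339, 206, 395]) cube([1945, 344, 32]);
translate([339, 206, 0]) cube([41, 41, 395]);
translate([339, 509, 0]) cube([41, 41, 395]);
translate([2243, 206, 0]) cube([41, 41, 395]);
translate([2243, 509, 0]) cube([41, 41, 395]);


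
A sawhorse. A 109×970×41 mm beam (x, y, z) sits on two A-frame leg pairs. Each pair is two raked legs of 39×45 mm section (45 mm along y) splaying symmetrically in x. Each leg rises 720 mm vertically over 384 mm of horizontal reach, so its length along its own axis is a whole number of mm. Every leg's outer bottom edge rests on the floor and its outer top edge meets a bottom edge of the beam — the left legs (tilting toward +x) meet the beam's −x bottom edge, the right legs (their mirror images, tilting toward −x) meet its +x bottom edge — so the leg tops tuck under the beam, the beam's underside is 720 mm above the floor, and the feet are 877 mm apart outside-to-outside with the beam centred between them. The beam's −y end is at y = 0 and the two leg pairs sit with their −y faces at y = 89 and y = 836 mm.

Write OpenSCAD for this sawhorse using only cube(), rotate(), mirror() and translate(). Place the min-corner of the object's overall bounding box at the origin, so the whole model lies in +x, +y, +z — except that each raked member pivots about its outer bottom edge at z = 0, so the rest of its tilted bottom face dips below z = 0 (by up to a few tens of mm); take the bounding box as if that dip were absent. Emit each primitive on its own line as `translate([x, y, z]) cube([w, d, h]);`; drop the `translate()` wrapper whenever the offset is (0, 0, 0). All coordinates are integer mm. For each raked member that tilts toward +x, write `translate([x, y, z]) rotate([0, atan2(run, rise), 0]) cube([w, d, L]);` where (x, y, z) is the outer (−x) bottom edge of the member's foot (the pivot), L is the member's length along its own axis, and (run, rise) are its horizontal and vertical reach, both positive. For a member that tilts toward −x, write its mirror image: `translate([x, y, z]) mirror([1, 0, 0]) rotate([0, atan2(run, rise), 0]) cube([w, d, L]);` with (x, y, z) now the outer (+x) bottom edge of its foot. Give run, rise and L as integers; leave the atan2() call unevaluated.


translate([384, 0, 720]) cube([109, 970, 41]);
translate([0, 89, 0]) rotate([0, atan2(384, 720), 0]) cube([39, 45, 816]);
translate([877, 89, 0]) mirror([1, 0, 0]) rotate([0, atan2(384, 720), 0]) cube([39, 45, 816]);
translate([0, 836, 0]) rotate([0, atan2(384, 720), 0]) cube([39, 45, 816]);
translate([877, 836, 0]) mirror([1, 0, 0]) rotate([0, atan2(384, 720), 0]) cube([39, 45, 816]);


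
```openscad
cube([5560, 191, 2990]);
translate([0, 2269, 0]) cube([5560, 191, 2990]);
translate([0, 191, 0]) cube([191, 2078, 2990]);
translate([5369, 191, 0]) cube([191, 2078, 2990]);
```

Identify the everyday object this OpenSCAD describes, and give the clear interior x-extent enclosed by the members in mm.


A house (or room) frame. The interior width is 5178 mm.

Four 2990 mm walls enclosing a rectangle with no floor or roof — a room or house frame. Outside width is 5560 mm and wall thickness is 191 mm, so the interior width is 5560 − 2 × 191 = 5178 mm.


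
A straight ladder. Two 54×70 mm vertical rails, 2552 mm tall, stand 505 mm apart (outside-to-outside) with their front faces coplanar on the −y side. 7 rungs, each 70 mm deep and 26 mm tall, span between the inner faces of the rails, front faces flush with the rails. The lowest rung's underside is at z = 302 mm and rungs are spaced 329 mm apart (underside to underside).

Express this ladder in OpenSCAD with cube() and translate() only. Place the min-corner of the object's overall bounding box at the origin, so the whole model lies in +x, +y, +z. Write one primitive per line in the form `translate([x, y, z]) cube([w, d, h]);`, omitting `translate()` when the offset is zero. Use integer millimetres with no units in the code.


cube([54, 70, 2552]);
translate([451, 0, 0]) cube([54, 70, 2552]);
translate([54, 0, 302]) cube([397, 70, 26]);
translate([54, 0, 631]) cube([397, 70, 26]);
translate([54, 0, 960]) cube([397, 70, 26]);
translate([54, 0, 1289]) cube([397, 70, 26]);
translate([54, 0, 1618]) cube([397, 70, 26]);
translate([54, 0, 1947]) cube([397, 70, 26]);
translate([54, 0, 2276]) cube([397, 70, 26]);


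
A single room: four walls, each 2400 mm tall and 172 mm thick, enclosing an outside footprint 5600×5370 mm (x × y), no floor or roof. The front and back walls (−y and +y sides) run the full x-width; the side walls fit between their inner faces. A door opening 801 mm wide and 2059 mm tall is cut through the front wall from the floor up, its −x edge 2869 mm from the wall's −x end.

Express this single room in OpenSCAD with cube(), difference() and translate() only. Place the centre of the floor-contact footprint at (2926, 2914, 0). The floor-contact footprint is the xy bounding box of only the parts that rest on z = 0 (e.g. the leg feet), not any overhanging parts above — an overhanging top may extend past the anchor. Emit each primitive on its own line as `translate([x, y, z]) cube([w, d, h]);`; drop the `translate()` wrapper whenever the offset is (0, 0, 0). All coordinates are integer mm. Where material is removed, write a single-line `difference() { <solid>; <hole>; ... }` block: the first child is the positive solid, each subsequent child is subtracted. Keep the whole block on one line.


difference() { translate([126, 229, 0]) cube([5600, 172, 2400]); translate([2995, 229, 0]) cube([801, 172, 2059]); }
translate([126, 5427, 0]) cube([5600, 172, 2400]);
translate([126, 401, 0]) cube([172, 5026, 2400]);
translate([5554, 401, 0]) cube([172, 5026, 2400]);


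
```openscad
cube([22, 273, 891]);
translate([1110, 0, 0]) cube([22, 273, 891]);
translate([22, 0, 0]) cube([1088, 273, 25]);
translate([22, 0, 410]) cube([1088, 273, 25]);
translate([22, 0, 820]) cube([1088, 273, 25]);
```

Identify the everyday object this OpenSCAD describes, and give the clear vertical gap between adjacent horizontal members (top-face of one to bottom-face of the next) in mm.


A bookshelf. The clear shelf gap is 385 mm.

Two tall side panels with 3 horizontal boards between them — a bookshelf. The first two shelf undersides are at z = 0 and z = 410; with shelf thickness 25, the clear gap is 410 − 0 − 25 = 385 mm.


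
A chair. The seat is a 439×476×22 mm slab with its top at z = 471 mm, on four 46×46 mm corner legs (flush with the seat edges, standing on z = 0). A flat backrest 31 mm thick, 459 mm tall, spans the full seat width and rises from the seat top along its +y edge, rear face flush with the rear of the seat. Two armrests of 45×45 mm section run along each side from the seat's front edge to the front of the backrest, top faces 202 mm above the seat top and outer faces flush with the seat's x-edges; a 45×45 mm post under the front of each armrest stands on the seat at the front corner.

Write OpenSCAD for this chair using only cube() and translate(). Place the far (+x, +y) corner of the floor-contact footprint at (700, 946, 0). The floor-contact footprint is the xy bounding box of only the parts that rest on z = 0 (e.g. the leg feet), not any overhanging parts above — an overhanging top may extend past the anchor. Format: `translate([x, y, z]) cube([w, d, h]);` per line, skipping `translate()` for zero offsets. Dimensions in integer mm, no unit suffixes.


// leg_h = 471 - 22 = 449
// arm post h = 202 - 45 = 157
translate([261, 470, 449]) cube([439, 476, 22]);
translate([261, 470, 0]) cube([46, 46, 449]);
translate([654, 470, 0]) cube([46, 46, 449]);
translate([261, 900, 0]) cube([46, 46, 449]);
translate([654, 900, 0]) cube([46, 46, 449]);
translate([261, 915, 471]) cube([439, 31, 459]);
translate([261, 470, 628]) cube([45, 445, 45]);
translate([655, 470, 628]) cube([45, 445, 45]);
translate([261, 470, 471]) cube([45, 45, 157]);
translate([655, 470, 471]) cube([45, 45, 157]);


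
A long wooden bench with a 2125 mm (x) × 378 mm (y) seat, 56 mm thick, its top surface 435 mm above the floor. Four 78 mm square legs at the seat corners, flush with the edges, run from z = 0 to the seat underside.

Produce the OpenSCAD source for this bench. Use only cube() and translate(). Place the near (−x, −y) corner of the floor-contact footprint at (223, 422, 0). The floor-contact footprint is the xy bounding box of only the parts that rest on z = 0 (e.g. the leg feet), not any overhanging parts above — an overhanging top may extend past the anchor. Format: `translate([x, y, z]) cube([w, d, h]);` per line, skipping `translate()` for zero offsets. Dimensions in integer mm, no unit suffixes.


translate([223, 422, 379]) cube([2125, 378, 56]);
translate([223, 422, 0]) cube([78, 78, 379]);
translate([223, 722, 0]) cube([78, 78, 379]);
translate([2270, 422, 0]) cube([78, 78, 379]);
translate([2270, 722, 0]) cube([78, 78, 379]);


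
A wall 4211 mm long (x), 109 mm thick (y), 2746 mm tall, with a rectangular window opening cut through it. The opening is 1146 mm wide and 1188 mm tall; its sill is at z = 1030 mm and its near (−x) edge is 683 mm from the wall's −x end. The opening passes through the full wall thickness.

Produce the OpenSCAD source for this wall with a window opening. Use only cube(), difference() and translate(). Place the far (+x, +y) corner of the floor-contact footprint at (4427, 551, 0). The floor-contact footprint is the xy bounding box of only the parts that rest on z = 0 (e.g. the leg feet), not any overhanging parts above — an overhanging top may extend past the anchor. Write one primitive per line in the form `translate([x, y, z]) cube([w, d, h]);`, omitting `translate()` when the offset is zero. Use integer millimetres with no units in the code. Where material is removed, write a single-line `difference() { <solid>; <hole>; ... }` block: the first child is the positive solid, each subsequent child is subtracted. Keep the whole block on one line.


difference() { translate([216, 442, 0]) cube([4211, 109, 2746]); translate([899, 442, 1030]) cube([1146, 109, 1188]); }


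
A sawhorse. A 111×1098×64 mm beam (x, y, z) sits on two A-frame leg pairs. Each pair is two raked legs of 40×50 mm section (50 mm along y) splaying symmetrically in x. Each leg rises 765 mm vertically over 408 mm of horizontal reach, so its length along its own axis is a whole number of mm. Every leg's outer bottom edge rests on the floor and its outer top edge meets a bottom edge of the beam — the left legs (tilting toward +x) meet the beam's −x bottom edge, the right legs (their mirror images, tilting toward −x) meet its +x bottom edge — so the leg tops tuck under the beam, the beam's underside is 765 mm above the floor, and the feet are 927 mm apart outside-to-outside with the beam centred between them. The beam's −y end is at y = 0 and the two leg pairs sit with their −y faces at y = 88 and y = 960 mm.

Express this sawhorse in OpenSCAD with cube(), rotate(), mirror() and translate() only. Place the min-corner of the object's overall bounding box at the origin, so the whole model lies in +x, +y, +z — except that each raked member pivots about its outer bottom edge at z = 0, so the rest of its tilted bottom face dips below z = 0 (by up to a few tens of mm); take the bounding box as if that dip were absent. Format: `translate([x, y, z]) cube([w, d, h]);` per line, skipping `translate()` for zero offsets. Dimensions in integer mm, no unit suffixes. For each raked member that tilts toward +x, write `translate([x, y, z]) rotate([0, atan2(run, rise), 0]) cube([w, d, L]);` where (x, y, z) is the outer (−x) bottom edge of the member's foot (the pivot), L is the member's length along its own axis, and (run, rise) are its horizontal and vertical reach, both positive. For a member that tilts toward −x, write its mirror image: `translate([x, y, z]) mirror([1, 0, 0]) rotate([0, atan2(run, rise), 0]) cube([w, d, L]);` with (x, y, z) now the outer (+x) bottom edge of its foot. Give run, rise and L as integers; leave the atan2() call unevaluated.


translate([408, 0, 765]) cube([111, 1098, 64]);
translate([0, 88, 0]) rotate([0, atan2(408, 765), 0]) cube([40, 50, 867]);
translate([927, 88, 0]) mirror([1, 0, 0]) rotate([0, atan2(408, 765), 0]) cube([40, 50, 867]);
translate([0, 960, 0]) rotate([0, atan2(408, 765), 0]) cube([40, 50, 867]);
translate([927, 960, 0]) mirror([1, 0, 0]) rotate([0, atan2(408, 765), 0]) cube([40, 50, 867]);


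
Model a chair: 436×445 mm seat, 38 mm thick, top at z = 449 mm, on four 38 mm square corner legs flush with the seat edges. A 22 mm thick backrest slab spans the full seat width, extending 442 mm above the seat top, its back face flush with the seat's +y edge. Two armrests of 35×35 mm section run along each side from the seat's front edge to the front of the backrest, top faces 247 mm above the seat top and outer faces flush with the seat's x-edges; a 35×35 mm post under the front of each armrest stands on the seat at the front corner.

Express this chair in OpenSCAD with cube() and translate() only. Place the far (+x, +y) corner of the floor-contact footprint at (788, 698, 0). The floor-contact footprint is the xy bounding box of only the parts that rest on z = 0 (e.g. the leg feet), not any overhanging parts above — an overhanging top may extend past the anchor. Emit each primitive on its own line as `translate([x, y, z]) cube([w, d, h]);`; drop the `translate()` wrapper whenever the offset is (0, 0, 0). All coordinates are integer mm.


translate([352, 253, 411]) cube([436, 445, 38]);
translate([352, 253, 0]) cube([38, 38, 411]);
translate([750, 253, 0]) cube([38, 38, 411]);
translate([352, 660, 0]) cube([38, 38, 411]);
translate([750, 660, 0]) cube([38, 38, 411]);
translate([352, 676, 449]) cube([436, 22, 442]);
translate([352, 253, 661]) cube([35, 423, 35]);
translate([753, 253, 661]) cube([35, 423, 35]);
translate([352, 253, 449]) cube([35, 35, 212]);
translate([753, 253, 449]) cube([35, 35, 212]);


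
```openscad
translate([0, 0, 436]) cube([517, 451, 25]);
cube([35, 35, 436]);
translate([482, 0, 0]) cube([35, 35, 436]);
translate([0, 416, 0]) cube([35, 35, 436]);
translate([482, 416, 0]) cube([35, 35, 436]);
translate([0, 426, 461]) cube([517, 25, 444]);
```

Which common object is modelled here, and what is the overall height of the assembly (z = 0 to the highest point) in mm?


A chair. The overall height is 905 mm.

A slab on four corner posts with a tall panel at the back — a chair. The seat slab sits at z = 436 with thickness 25, and the 444 mm backrest starts at the seat top, so the overall height is 436 + 25 + 444 = 905 mm.


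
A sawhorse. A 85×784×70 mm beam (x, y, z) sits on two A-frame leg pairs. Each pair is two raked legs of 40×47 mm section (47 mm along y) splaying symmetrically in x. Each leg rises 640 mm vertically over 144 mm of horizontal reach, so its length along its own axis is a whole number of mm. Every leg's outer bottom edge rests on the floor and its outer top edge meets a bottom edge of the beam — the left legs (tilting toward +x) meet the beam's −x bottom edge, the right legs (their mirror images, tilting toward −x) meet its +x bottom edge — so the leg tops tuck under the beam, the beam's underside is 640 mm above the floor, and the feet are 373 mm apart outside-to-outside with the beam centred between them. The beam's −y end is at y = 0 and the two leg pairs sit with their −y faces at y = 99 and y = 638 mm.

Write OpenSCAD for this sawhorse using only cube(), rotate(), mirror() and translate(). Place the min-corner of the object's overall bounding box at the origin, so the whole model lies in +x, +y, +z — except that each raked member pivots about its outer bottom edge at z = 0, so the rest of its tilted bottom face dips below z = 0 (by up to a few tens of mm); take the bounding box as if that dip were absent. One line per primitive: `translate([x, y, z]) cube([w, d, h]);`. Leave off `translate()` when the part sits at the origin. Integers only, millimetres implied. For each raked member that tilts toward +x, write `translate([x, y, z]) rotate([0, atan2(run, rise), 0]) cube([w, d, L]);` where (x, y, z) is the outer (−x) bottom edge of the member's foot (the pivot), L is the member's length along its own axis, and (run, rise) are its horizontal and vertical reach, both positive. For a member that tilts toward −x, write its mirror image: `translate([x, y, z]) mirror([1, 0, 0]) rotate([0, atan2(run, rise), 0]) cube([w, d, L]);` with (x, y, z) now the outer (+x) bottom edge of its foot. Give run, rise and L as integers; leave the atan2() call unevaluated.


translate([144, 0, 640]) cube([85, 784, 70]);
translate([0, 99, 0]) rotate([0, atan2(144, 640), 0]) cube([40, 47, 656]);
translate([373, 99, 0]) mirror([1, 0, 0]) rotate([0, atan2(144, 640), 0]) cube([40, 47, 656]);
translate([0, 638, 0]) rotate([0, atan2(144, 640), 0]) cube([40, 47, 656]);
translate([373, 638, 0]) mirror([1, 0, 0]) rotate([0, atan2(144, 640), 0]) cube([40, 47, 656]);
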